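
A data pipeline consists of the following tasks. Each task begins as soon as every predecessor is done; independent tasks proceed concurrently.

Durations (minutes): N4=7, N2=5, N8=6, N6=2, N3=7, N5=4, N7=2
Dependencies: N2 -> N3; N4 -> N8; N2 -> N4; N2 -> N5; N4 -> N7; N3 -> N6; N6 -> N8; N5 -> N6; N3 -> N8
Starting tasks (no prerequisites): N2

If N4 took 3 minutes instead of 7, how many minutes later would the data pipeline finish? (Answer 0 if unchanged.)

Critical path before the change: N2→N3→N6→N8 = 5+7+2+6 = 20 giving 20 minutes.
The longest path through N4 is only 18 minutes, so N4 has float 2.
No other chain overtakes it, so the finish is 20 minutes.
Change in finish: 20 − 20 = +0 minutes.

0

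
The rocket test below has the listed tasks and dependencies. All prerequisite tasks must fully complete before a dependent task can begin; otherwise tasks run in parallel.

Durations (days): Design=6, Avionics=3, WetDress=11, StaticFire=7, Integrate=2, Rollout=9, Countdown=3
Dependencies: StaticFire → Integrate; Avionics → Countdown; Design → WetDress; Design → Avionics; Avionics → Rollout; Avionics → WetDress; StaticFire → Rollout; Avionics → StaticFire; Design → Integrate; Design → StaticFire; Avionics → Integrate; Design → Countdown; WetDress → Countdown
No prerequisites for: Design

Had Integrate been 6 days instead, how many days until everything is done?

Actual critical path: Design→Avionics→StaticFire→Rollout = 6+3+7+9 = 25 ⇒ 25 days.
The longest path through Integrate is only 18 days, so Integrate has float 7.
That remains the longest chain; total 25 days.

25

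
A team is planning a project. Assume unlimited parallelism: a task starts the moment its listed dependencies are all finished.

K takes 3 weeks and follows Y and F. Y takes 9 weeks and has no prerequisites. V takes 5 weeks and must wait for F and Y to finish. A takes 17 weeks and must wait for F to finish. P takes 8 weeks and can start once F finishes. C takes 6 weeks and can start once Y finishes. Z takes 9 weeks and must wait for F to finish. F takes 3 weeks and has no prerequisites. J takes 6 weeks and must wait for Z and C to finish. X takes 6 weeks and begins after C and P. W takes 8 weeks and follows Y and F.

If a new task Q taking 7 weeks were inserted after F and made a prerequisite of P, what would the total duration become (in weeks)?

24

Originally the plan takes 21 weeks.
With Q inserted, P now waits for max(F, Q).
New critical path: F→Q→P→X = 3+7+8+6 = 24 ⇒ 24 weeks.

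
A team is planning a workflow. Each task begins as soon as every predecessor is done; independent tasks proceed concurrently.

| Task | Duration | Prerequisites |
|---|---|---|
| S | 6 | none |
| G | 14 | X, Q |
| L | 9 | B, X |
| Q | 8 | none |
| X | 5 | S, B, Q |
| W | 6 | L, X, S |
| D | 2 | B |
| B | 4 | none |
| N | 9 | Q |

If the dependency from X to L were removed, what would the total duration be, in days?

27

Before: longest chain Q→X→L→W = 8+5+9+6 = 28, finish 28.
Without X→L, L's earliest start moves from 13 to 4.
The longest chain is now Q→X→G = 8+5+14 = 27, so the project takes 27 days.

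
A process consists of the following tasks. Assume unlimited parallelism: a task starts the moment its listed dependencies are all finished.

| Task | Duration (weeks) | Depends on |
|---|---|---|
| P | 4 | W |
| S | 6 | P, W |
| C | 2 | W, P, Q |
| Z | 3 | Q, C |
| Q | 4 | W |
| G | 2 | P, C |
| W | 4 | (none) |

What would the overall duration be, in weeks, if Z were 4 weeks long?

Critical path before the change: W→P→S = 4+4+6 = 14 giving 14 weeks.
The longest path through Z is only 13 weeks, so Z has float 1.
The binding chain switches to W→Q→C→Z = 4+4+2+4 = 14; finish 14 weeks.

14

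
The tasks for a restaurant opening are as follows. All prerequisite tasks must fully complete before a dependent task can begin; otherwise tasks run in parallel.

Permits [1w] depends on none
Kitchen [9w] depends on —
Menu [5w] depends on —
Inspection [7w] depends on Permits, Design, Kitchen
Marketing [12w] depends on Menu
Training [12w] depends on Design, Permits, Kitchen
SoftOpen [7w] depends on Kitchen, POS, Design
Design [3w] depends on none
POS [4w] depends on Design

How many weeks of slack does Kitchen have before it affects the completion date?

Critical path: Kitchen→Training = 9+12 = 21, so the finish is 21 weeks.
Longest path through Kitchen: 21 weeks (earliest finish 9, latest finish 9).
Slack of Kitchen = 0 − 0 = 0 weeks.

0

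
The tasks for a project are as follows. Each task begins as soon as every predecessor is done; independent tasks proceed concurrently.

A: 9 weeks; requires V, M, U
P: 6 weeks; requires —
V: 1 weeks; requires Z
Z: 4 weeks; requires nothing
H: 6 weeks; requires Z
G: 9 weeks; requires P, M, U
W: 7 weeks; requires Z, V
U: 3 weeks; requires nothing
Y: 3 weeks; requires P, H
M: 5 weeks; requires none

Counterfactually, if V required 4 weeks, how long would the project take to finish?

17

The binding path is P→G = 6+9 = 15; finish at 15 weeks.
V is off the critical path — its longest chain is 14 weeks, giving 1 of slack.
New critical path: Z→V→A = 4+4+9 = 17 ⇒ 17 weeks.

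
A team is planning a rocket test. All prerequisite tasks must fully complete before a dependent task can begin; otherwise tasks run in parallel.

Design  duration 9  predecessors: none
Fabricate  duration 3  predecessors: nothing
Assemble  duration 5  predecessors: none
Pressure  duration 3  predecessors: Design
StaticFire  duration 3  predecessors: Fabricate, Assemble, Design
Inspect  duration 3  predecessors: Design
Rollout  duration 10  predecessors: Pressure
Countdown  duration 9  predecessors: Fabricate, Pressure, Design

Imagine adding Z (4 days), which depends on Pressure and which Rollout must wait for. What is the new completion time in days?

Originally the rocket test takes 22 days.
With Z inserted, Rollout now waits for max(Pressure, Z).
New critical path: Design→Pressure→Z→Rollout = 9+3+4+10 = 26 ⇒ 26 days.

26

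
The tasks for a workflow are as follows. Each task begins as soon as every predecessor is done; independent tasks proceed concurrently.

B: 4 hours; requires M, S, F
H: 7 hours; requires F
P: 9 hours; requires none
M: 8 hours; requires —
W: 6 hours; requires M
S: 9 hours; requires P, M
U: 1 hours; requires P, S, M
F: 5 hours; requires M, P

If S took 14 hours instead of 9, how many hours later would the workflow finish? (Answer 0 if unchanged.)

5

Critical path before the change: P→S→B = 9+9+4 = 22 giving 22 hours.
S lies on that path, so at 14 hours the path becomes 27 hours.
That remains the longest chain; total 27 hours.
Change in finish: 27 − 22 = +5 hours.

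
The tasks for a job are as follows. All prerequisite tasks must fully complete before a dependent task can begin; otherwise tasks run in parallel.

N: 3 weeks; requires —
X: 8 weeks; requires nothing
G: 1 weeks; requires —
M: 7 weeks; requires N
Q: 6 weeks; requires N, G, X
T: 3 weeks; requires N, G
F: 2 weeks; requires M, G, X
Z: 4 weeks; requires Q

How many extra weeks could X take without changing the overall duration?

Critical path: X→Q→Z = 8+6+4 = 18, so the finish is 18 weeks.
The longest chain containing X totals 18 weeks.
Slack of X = 0 − 0 = 0 weeks.

0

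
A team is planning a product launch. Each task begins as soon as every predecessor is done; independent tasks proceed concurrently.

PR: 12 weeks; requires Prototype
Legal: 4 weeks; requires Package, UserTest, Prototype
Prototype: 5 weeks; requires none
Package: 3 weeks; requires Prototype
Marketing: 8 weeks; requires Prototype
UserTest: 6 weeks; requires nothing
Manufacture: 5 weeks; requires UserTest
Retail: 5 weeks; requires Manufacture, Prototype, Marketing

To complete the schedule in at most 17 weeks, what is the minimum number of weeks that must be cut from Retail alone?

1

Current finish: 18 weeks; target: 17.
Retail is on every critical path, so each week cut from Retail cuts the finish by one (this holds down to a finish of 17).
Need 18 − 17 = 1 week off Retail → Retail becomes 4 weeks, finish becomes 17.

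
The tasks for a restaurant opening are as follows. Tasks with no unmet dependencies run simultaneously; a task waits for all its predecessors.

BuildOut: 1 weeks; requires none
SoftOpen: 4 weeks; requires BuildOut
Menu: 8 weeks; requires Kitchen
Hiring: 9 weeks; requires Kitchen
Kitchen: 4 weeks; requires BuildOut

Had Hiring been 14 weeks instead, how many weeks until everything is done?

Critical path before the change: BuildOut→Kitchen→Hiring = 1+4+9 = 14 giving 14 weeks.
Hiring lies on that path, so at 14 weeks the path becomes 19 weeks.
The critical path is still BuildOut→Kitchen→Hiring; finish is now 19 weeks.

19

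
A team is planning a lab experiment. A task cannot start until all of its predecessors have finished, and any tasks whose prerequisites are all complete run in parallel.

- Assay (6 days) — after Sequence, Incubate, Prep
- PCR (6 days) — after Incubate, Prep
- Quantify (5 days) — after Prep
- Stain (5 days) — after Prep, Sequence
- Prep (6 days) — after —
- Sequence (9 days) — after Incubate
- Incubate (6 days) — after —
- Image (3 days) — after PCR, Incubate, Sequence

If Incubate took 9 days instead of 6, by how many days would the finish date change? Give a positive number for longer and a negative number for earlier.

Critical path before the change: Incubate→Sequence→Assay = 6+9+6 = 21 giving 21 days.
Incubate lies on that path, so at 9 days the path becomes 24 days.
The critical path is still Incubate→Sequence→Assay; finish is now 24 days.
Change in finish: 24 − 21 = +3 days.

3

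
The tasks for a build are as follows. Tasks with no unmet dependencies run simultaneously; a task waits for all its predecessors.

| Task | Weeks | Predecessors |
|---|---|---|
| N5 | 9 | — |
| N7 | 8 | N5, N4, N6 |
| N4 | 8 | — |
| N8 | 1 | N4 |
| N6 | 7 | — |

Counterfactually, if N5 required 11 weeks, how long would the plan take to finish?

As given, the longest chain is N5→N7 = 9+8 = 17, so the finish is 17 weeks.
Since N5 is critical, the +2 change carries straight to that chain (now 19 weeks).
The critical path is still N5→N7; finish is now 19 weeks.

19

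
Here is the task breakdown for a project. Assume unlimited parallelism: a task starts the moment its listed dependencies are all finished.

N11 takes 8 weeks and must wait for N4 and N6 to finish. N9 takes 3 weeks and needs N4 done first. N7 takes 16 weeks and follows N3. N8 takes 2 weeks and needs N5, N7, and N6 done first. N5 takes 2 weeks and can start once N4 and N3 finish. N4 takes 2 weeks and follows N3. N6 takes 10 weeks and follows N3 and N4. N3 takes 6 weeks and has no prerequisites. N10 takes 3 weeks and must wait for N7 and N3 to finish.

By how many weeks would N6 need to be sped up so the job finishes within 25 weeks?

Current finish: 26 weeks; target: 25.
N6 is on every critical path, so each week cut from N6 cuts the finish by one (this holds down to a finish of 25).
Need 26 − 25 = 1 week off N6 → N6 becomes 9 weeks, finish becomes 25.

1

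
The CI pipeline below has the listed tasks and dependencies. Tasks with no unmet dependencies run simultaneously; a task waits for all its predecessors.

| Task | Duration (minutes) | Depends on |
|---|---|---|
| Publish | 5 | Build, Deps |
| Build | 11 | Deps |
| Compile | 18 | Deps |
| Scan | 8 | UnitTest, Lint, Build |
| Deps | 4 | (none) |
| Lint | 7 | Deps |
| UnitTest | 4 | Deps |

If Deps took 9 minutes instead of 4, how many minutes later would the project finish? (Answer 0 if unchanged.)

5

The binding path is Deps→Build→Scan = 4+11+8 = 23; finish at 23 minutes.
Deps is on the critical path; changing it to 9 makes that path 28 minutes.
The critical path is still Deps→Build→Scan; finish is now 28 minutes.
Change in finish: 28 − 23 = +5 minutes.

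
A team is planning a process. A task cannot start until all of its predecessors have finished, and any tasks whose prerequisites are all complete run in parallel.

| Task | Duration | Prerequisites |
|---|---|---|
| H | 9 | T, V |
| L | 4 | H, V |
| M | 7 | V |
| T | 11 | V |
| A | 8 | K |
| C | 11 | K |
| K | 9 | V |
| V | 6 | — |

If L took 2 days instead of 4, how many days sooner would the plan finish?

2

The binding path is V→T→H→L = 6+11+9+4 = 30; finish at 30 days.
L is on the critical path; changing it to 2 makes that path 28 days.
No other chain overtakes it, so the finish is 28 days.
Change in finish: 28 − 30 = -2 days.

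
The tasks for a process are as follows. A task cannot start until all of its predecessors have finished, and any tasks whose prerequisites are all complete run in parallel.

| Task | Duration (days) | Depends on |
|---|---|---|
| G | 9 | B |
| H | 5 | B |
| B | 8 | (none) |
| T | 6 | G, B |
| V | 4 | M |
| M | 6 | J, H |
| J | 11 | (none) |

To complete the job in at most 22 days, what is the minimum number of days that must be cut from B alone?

1

Current finish: 23 days; target: 22.
B is on every critical path, so each day cut from B cuts the finish by one (this holds down to a finish of 21).
Need 23 − 22 = 1 day off B → B becomes 7 days, finish becomes 22.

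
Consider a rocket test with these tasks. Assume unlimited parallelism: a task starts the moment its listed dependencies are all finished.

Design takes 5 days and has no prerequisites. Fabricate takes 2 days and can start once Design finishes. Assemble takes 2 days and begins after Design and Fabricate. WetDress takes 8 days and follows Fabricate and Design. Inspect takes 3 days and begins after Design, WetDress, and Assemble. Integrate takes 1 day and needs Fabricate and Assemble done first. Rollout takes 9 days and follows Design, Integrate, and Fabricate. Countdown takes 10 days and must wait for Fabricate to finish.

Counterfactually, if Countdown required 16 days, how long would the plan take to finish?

As given, the longest chain is Design→Fabricate→Assemble→Integrate→Rollout = 5+2+2+1+9 = 19, so the finish is 19 days.
Countdown has 2 days of float (longest path through it is 17).
The binding chain switches to Design→Fabricate→Countdown = 5+2+16 = 23; finish 23 days.

23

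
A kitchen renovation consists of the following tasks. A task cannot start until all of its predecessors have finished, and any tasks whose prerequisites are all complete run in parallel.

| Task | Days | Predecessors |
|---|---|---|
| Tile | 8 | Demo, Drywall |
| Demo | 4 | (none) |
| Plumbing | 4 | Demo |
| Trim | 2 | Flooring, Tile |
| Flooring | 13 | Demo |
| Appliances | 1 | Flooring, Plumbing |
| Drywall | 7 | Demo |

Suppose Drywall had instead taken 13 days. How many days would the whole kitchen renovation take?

As given, the longest chain is Demo→Drywall→Tile→Trim = 4+7+8+2 = 21, so the finish is 21 days.
Since Drywall is critical, the +6 change carries straight to that chain (now 27 days).
The critical path is still Demo→Drywall→Tile→Trim; finish is now 27 days.

27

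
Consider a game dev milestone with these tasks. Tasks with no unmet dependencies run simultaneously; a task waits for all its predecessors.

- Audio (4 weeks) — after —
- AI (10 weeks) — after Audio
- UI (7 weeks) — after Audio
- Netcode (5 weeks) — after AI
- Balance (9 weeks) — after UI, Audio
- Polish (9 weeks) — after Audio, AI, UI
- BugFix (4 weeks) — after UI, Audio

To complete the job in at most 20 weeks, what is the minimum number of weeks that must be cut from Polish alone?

Current finish: 23 weeks; target: 20.
Polish is on every critical path, so each week cut from Polish cuts the finish by one (this holds down to a finish of 20).
Need 23 − 20 = 3 weeks off Polish → Polish becomes 6 weeks, finish becomes 20.

3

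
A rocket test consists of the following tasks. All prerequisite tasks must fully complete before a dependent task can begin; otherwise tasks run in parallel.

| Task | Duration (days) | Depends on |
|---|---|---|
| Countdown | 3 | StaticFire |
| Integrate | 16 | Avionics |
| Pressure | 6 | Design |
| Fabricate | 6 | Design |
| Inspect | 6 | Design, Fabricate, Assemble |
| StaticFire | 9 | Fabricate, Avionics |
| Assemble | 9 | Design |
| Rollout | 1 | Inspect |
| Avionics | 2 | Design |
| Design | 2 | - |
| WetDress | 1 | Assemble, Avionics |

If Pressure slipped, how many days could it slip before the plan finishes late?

The longest chain is Design→Fabricate→StaticFire→Countdown = 2+6+9+3 = 20; overall finish 20 days.
Pressure finishes as early as 8 and must finish by 20.
So Pressure can slip 20 − 8 = 12 days.

12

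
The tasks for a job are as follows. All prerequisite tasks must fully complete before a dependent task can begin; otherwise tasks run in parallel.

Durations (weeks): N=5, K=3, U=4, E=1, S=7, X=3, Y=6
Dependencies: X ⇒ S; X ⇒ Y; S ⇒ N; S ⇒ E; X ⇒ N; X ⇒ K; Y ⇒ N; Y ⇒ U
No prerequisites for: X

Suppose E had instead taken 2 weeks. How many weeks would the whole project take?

Actual critical path: X→S→N = 3+7+5 = 15 ⇒ 15 weeks.
E is off the critical path — its longest chain is 11 weeks, giving 4 of slack.
The critical path is still X→S→N; finish is now 15 weeks.

15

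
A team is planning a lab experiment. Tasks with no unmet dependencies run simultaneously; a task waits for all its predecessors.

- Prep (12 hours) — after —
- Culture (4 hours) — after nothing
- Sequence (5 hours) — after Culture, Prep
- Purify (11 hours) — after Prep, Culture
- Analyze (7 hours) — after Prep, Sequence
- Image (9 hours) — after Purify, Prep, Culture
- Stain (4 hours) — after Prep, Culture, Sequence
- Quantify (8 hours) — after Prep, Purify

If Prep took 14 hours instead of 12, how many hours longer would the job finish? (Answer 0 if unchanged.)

Actual critical path: Prep→Purify→Image = 12+11+9 = 32 ⇒ 32 hours.
Prep lies on that path, so at 14 hours the path becomes 34 hours.
No other chain overtakes it, so the finish is 34 hours.
Change in finish: 34 − 32 = +2 hours.

2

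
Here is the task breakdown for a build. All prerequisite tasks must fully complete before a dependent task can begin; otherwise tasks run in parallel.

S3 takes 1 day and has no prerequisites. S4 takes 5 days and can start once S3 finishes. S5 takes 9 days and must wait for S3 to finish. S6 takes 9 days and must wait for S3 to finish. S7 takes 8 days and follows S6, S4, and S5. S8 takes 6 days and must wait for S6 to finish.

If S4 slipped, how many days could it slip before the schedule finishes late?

4

The longest chain is S3→S5→S7 = 1+9+8 = 18; overall finish 18 days.
S4 finishes as early as 6 and must finish by 10.
Slack of S4 = 5 − 1 = 4 days.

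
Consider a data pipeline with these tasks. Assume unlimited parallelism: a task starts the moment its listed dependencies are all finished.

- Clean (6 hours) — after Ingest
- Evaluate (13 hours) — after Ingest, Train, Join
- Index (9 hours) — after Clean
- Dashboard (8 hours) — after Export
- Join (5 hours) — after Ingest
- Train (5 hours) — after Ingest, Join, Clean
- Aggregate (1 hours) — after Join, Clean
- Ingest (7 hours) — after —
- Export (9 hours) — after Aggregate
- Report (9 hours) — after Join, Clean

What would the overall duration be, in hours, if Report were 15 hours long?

Actual critical path: Ingest→Clean→Aggregate→Export→Dashboard = 7+6+1+9+8 = 31 ⇒ 31 hours.
The longest path through Report is only 22 hours, so Report has float 9.
That remains the longest chain; total 31 hours.

31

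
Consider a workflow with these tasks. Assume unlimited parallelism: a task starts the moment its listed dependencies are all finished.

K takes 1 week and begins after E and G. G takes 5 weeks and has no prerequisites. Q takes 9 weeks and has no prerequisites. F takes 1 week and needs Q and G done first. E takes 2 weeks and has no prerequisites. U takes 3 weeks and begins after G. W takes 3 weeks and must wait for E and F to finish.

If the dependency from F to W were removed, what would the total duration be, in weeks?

Before: longest chain Q→F→W = 9+1+3 = 13, finish 13.
Without F→W, W's earliest start moves from 10 to 2.
The longest chain is now Q→F = 9+1 = 10, so the project takes 10 weeks.

10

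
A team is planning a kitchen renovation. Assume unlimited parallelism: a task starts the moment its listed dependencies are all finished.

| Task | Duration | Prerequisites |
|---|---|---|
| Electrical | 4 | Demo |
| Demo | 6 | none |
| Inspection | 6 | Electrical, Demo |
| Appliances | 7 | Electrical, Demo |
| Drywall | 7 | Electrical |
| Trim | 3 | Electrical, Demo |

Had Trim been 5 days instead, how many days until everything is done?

17

The binding path is Demo→Electrical→Drywall = 6+4+7 = 17; finish at 17 days.
The longest path through Trim is only 13 days, so Trim has float 4.
The critical path is still Demo→Electrical→Drywall; finish is now 17 days.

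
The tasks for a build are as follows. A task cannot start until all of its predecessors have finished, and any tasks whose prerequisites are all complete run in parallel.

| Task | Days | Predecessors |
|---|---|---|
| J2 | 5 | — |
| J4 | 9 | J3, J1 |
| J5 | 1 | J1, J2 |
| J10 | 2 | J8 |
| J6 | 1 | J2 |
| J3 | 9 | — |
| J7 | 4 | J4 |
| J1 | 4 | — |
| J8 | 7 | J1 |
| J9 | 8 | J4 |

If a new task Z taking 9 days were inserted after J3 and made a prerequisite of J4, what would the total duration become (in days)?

35

Originally the plan takes 26 days.
With Z inserted, J4 now waits for max(J3, J1, Z).
New critical path: J3→Z→J4→J9 = 9+9+9+8 = 35 ⇒ 35 days.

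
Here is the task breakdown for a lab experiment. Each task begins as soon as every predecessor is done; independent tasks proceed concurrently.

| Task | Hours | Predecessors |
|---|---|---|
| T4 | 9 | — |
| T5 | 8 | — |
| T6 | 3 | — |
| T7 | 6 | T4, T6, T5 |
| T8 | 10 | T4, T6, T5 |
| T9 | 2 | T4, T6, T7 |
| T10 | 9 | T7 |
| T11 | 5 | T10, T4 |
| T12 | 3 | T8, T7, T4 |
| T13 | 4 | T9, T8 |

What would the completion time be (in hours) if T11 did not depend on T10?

Before: longest chain T4→T7→T10→T11 = 9+6+9+5 = 29, finish 29.
Without T10→T11, T11's earliest start moves from 24 to 9.
After: T4→T7→T10 = 9+6+9 = 24 → 24 hours.

24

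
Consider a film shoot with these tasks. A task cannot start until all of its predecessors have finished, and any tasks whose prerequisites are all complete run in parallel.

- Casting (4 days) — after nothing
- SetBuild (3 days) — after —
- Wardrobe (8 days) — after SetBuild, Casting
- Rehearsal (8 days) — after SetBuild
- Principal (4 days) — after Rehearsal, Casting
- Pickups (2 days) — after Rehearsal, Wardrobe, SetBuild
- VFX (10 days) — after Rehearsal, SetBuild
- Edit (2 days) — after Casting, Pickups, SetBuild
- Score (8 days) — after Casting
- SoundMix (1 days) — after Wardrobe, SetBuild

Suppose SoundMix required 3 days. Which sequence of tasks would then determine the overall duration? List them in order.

Actual critical path: SetBuild→Rehearsal→VFX = 3+8+10 = 21 ⇒ 21 days.
SoundMix has 8 days of float (longest path through it is 13).
No other chain overtakes it, so the finish is 21 days.

SetBuild, Rehearsal, VFX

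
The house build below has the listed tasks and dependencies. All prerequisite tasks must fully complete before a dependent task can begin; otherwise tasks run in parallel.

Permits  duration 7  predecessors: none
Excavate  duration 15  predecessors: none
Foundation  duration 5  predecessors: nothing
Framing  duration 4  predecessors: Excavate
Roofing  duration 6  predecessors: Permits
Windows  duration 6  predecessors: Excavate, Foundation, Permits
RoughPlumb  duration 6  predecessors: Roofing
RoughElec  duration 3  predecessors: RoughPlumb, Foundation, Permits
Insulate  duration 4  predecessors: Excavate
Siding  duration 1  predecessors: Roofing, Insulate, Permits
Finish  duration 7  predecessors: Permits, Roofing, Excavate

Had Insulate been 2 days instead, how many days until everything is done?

22

Critical path before the change: Permits→Roofing→RoughPlumb→RoughElec = 7+6+6+3 = 22 giving 22 days.
Insulate has 2 days of float (longest path through it is 20).
The critical path is still Permits→Roofing→RoughPlumb→RoughElec; finish is now 22 days.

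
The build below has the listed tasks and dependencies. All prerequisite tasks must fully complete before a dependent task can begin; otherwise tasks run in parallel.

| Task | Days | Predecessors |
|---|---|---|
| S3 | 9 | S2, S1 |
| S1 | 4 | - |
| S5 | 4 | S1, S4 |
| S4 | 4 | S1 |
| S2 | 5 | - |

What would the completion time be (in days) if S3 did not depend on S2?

13

Before: longest chain S2→S3 = 5+9 = 14, finish 14.
Without S2→S3, S3's earliest start moves from 5 to 4.
The longest chain is now S1→S3 = 4+9 = 13, so the schedule takes 13 days.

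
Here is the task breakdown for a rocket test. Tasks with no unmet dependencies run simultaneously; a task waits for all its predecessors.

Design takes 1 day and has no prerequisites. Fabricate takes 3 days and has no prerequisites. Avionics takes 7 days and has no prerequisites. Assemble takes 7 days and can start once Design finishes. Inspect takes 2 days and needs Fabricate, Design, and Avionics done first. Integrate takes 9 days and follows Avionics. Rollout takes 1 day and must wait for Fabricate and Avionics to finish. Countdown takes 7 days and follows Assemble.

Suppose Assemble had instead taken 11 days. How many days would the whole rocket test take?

Actual critical path: Avionics→Integrate = 7+9 = 16 ⇒ 16 days.
Assemble has 1 day of float (longest path through it is 15).
New critical path: Design→Assemble→Countdown = 1+11+7 = 19 ⇒ 19 days.

19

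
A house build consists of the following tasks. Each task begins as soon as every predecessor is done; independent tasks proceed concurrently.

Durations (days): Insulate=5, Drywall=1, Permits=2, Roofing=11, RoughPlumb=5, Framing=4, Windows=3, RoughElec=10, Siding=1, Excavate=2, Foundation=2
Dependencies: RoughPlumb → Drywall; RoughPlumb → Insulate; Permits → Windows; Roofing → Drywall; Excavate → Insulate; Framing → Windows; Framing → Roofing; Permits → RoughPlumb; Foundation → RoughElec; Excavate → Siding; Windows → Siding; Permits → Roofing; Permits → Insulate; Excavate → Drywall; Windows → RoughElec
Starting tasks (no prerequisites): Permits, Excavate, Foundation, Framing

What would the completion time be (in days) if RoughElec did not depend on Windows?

With the dependency in place, Framing→Windows→RoughElec = 4+3+10 = 17 sets the finish at 17 days.
Without Windows→RoughElec, RoughElec's earliest start moves from 7 to 2.
After: Framing→Roofing→Drywall = 4+11+1 = 16 → 16 days.

16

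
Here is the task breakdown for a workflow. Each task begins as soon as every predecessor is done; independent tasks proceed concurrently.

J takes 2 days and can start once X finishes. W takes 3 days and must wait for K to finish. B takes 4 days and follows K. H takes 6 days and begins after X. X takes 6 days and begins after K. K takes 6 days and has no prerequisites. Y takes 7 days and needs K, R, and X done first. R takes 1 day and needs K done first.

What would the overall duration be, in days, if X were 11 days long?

As given, the longest chain is K→X→Y = 6+6+7 = 19, so the finish is 19 days.
X is on the critical path; changing it to 11 makes that path 24 days.
That remains the longest chain; total 24 days.

24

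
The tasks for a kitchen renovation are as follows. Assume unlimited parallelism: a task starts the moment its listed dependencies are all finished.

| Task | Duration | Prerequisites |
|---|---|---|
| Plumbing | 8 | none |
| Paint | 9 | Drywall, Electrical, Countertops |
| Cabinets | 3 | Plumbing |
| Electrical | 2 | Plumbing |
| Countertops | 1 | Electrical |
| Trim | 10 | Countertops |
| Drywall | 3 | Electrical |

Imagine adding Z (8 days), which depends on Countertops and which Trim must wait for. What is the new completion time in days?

29

Originally the schedule takes 22 days.
With Z inserted, Trim now waits for max(Countertops, Z).
New critical path: Plumbing→Electrical→Countertops→Z→Trim = 8+2+1+8+10 = 29 ⇒ 29 days.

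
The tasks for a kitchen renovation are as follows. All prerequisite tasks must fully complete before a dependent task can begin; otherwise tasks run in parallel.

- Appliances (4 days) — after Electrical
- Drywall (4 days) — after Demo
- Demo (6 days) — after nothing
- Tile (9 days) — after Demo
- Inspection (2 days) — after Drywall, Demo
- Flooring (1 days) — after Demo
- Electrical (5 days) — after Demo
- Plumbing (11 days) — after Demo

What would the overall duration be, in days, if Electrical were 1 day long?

The binding path is Demo→Plumbing = 6+11 = 17; finish at 17 days.
The longest path through Electrical is only 15 days, so Electrical has float 2.
The critical path is still Demo→Plumbing; finish is now 17 days.

17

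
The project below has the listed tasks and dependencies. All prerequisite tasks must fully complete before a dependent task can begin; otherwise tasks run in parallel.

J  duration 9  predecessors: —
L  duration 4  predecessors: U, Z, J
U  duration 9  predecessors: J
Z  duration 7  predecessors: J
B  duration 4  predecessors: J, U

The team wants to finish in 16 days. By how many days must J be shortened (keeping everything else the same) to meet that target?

6

Current finish: 22 days; target: 16.
J is on every critical path, so each day cut from J cuts the finish by one (this holds down to a finish of 14).
Need 22 − 16 = 6 days off J → J becomes 3 days, finish becomes 16.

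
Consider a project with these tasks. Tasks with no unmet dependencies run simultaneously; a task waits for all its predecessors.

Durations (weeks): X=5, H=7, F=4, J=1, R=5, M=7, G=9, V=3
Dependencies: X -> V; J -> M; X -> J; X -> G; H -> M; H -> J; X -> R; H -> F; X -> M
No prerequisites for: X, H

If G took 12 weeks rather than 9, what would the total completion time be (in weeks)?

17

Actual critical path: H→J→M = 7+1+7 = 15 ⇒ 15 weeks.
G is off the critical path — its longest chain is 14 weeks, giving 1 of slack.
The binding chain switches to X→G = 5+12 = 17; finish 17 weeks.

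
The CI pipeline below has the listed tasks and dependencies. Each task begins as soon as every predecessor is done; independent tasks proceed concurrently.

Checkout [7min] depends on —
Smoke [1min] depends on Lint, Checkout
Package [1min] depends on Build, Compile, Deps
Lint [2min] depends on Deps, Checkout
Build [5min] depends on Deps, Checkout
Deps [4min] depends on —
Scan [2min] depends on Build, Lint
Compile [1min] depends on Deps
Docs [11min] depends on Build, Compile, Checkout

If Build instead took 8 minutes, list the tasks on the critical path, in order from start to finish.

Critical path before the change: Checkout→Build→Docs = 7+5+11 = 23 giving 23 minutes.
Since Build is critical, the +3 change carries straight to that chain (now 26 minutes).
That remains the longest chain; total 26 minutes.

Checkout, Build, Docs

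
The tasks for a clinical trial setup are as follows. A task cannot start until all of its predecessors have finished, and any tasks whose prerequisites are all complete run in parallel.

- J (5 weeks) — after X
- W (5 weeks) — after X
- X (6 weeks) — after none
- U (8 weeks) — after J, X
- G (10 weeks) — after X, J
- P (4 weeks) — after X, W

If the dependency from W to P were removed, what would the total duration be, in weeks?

21

Before: longest chain X→J→G = 6+5+10 = 21, finish 21.
Without W→P, P's earliest start moves from 11 to 6.
The longest chain is now X→J→G = 6+5+10 = 21, so the job takes 21 weeks.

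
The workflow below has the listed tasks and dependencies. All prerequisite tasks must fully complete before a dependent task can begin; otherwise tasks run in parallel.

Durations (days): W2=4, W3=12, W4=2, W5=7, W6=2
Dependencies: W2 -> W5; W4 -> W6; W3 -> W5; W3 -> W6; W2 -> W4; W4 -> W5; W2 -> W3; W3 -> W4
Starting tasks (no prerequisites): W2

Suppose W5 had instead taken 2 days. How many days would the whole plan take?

20

Critical path before the change: W2→W3→W4→W5 = 4+12+2+7 = 25 giving 25 days.
Since W5 is critical, the -5 change carries straight to that chain (now 20 days).
No other chain overtakes it, so the finish is 20 days.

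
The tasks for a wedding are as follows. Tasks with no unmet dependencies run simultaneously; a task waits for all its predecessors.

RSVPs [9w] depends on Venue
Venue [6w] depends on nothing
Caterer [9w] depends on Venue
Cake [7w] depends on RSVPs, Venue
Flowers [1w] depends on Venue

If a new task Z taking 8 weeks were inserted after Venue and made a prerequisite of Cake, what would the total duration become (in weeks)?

22

Originally the plan takes 22 weeks.
With Z inserted, Cake now waits for max(RSVPs, Venue, Z).
New critical path: Venue→RSVPs→Cake = 6+9+7 = 22 ⇒ 22 weeks.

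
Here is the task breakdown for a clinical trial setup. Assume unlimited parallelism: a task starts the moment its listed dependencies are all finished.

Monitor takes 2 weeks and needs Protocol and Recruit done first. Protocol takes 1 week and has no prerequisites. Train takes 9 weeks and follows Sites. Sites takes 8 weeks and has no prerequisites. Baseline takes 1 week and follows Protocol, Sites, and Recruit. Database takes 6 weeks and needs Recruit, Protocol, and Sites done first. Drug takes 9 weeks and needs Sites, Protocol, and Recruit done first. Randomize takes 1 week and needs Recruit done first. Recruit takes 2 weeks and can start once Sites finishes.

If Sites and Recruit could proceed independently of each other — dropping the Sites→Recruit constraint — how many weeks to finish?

17

Original critical path: Sites→Recruit→Drug = 8+2+9 = 19 ⇒ 19 weeks.
Without Sites→Recruit, Recruit's earliest start moves from 8 to 0.
After: Sites→Train = 8+9 = 17 → 17 weeks.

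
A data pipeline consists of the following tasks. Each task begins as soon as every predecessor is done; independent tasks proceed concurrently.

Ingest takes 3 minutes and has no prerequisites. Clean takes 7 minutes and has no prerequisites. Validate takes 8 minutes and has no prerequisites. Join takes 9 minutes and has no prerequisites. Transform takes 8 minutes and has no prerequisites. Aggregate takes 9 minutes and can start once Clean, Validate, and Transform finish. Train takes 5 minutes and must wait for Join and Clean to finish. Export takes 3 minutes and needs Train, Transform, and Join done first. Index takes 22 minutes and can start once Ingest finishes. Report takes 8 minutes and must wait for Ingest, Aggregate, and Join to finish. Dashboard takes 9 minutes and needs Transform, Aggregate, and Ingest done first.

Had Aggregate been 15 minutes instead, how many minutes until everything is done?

32

Actual critical path: Validate→Aggregate→Dashboard = 8+9+9 = 26 ⇒ 26 minutes.
Since Aggregate is critical, the +6 change carries straight to that chain (now 32 minutes).
No other chain overtakes it, so the finish is 32 minutes.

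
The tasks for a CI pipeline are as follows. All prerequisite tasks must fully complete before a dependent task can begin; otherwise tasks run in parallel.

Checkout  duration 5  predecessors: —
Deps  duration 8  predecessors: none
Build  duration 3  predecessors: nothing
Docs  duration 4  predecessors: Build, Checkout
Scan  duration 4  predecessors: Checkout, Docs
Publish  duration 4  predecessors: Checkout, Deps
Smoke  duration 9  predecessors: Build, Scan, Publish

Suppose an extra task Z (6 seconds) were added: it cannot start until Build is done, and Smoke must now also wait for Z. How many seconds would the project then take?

22

Originally the project takes 22 seconds.
With Z inserted, Smoke now waits for max(Build, Scan, Publish, Z).
New critical path: Checkout→Docs→Scan→Smoke = 5+4+4+9 = 22 ⇒ 22 seconds.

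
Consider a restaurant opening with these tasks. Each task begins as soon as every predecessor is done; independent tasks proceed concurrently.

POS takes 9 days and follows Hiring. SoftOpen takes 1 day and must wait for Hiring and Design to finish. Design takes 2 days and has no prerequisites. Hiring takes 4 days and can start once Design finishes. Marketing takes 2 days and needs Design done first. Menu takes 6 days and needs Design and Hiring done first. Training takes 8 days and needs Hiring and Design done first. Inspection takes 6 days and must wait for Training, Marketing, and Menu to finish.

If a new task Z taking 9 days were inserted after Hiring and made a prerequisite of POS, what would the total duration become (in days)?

24

Originally the project takes 20 days.
With Z inserted, POS now waits for max(Hiring, Z).
New critical path: Design→Hiring→Z→POS = 2+4+9+9 = 24 ⇒ 24 days.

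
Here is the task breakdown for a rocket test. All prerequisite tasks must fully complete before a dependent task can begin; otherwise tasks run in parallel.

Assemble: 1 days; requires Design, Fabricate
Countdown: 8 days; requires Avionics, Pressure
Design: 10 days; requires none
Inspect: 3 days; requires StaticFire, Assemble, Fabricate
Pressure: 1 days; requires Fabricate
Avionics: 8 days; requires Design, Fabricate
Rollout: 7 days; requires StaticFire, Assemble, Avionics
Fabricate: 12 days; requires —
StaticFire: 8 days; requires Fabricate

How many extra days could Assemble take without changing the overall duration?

8

Critical path: Fabricate→Avionics→Countdown = 12+8+8 = 28, so the finish is 28 days.
Assemble finishes as early as 13 and must finish by 21.
Slack of Assemble = 20 − 12 = 8 days.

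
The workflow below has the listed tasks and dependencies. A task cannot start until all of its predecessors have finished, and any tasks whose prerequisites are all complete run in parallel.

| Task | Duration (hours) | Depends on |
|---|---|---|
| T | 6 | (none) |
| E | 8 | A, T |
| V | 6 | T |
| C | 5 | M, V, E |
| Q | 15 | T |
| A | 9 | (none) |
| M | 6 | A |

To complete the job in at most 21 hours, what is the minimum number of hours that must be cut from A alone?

1

Current finish: 22 hours; target: 21.
A is on every critical path, so each hour cut from A cuts the finish by one (this holds down to a finish of 21).
Need 22 − 21 = 1 hour off A → A becomes 8 hours, finish becomes 21.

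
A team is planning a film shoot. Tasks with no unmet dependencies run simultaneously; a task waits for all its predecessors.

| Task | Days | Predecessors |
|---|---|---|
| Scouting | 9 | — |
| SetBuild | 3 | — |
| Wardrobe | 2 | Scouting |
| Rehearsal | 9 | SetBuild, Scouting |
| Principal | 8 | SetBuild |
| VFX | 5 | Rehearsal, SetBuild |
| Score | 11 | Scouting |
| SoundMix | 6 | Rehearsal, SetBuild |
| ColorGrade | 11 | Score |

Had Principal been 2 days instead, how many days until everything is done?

31

Critical path before the change: Scouting→Score→ColorGrade = 9+11+11 = 31 giving 31 days.
Principal is off the critical path — its longest chain is 11 days, giving 20 of slack.
That remains the longest chain; total 31 days.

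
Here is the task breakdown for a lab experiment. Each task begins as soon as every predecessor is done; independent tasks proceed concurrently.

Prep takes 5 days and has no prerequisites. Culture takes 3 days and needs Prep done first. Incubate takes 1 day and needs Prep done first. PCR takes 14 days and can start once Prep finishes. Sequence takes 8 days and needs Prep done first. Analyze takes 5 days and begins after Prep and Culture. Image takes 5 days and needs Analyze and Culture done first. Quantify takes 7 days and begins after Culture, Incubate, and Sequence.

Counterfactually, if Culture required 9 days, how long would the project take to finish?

The binding path is Prep→Sequence→Quantify = 5+8+7 = 20; finish at 20 days.
The longest path through Culture is only 18 days, so Culture has float 2.
The binding chain switches to Prep→Culture→Analyze→Image = 5+9+5+5 = 24; finish 24 days.

24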